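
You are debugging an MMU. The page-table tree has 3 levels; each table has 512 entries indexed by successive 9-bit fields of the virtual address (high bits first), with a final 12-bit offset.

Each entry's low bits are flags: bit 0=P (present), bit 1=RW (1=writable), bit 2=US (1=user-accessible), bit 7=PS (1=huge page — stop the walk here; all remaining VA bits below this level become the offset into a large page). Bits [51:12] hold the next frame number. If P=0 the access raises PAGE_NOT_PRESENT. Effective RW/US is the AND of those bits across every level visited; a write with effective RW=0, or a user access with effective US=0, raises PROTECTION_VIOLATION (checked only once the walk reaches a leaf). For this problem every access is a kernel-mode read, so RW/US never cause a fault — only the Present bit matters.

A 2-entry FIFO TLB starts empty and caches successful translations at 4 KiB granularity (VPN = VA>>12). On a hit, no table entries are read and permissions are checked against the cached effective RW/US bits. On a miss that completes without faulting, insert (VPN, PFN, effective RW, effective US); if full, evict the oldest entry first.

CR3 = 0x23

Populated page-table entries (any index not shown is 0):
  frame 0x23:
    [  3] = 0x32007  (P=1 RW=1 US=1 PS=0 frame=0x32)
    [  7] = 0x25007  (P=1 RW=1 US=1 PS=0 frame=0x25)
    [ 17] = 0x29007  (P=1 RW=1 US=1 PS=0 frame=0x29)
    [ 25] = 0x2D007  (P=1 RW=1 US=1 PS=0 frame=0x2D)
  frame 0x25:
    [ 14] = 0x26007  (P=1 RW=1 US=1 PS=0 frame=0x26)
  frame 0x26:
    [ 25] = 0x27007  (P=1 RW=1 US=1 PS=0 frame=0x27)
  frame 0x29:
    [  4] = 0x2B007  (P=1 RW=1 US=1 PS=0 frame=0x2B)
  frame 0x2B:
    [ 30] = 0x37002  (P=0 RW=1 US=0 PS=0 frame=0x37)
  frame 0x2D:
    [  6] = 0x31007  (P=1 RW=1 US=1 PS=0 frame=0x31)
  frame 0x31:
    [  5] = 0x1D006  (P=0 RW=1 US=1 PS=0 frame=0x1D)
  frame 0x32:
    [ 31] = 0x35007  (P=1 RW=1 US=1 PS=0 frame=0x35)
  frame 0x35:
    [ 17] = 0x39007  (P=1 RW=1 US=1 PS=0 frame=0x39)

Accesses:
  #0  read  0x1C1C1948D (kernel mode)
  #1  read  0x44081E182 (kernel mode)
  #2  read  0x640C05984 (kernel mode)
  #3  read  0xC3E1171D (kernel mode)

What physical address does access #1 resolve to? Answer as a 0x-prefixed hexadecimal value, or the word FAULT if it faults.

Per-access translation:
#0 VA=0x1C1C1948D (r,kernel):
  [0] read 0x23 idx=7: raw=0x25007 flags P=1 W=1 U=1 S=0
  [1] read 0x25 idx=14: raw=0x26007 flags P=1 W=1 U=1 S=0
  [2] read 0x26 idx=25: raw=0x27007 flags P=1 W=1 U=1 S=0
  → PA=0x2748D  (3 entries read)
#1 VA=0x44081E182 (r,kernel):
  [0] read 0x23 idx=17: raw=0x29007 flags P=1 W=1 U=1 S=0
  [1] read 0x29 idx=4: raw=0x2B007 flags P=1 W=1 U=1 S=0
  [2] read 0x2B idx=30: raw=0x37002 flags P=0 W=1 U=0 S=0
  ⇒ fault: PAGE_NOT_PRESENT  — 3 lookups
#2 VA=0x640C05984 (r,kernel):
  [0] read 0x23 idx=25: raw=0x2D007 flags P=1 W=1 U=1 S=0
  [1] read 0x2D idx=6: raw=0x31007 flags P=1 W=1 U=1 S=0
  [2] read 0x31 idx=5: raw=0x1D006 flags P=0 W=1 U=1 S=0
  ⇒ fault: PAGE_NOT_PRESENT  — 3 lookups
#3 VA=0xC3E1171D (r,kernel):
  [0] read 0x23 idx=3: raw=0x32007 flags P=1 W=1 U=1 S=0
  [1] read 0x32 idx=31: raw=0x35007 flags P=1 W=1 U=1 S=0
  [2] read 0x35 idx=17: raw=0x39007 flags P=1 W=1 U=1 S=0
  → PA=0x3971D  (3 entries read)

Access #1 PA: FAULT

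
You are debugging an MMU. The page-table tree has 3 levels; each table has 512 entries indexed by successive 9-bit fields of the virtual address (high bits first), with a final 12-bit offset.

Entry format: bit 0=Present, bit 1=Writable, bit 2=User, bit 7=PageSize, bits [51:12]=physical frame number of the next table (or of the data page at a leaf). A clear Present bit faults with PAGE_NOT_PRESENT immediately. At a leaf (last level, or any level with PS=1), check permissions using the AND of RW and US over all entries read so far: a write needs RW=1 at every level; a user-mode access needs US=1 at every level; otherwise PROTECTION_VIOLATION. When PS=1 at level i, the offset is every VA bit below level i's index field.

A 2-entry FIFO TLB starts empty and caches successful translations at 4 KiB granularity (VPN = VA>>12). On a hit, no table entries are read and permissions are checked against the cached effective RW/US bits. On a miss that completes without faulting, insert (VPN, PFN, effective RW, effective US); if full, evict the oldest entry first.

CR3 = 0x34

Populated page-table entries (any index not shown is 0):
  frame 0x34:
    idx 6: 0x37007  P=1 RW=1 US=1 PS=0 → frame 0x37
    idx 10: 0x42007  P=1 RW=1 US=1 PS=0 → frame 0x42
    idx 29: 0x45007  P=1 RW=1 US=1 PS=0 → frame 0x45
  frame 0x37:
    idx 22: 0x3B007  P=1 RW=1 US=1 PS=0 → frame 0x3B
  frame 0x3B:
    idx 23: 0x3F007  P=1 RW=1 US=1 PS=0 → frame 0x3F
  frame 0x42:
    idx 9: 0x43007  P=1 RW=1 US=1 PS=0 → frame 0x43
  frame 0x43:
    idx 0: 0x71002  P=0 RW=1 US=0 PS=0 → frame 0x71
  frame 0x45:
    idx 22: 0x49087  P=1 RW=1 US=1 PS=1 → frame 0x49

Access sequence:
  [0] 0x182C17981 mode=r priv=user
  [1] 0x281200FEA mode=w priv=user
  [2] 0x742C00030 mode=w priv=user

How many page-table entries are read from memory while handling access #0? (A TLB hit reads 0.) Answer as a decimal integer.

Trace:
#0 VA=0x182C17981 (r,user):
  lvl0: tbl 0x34, slot 6 ⇒ 0x37007 (P1/RW1/US1/PS0)
  lvl1: tbl 0x37, slot 22 ⇒ 0x3B007 (P1/RW1/US1/PS0)
  lvl2: tbl 0x3B, slot 23 ⇒ 0x3F007 (P1/RW1/US1/PS0)
  ✓ 0x3F981  — 3 lookups
#1 VA=0x281200FEA (w,user):
  lvl0: tbl 0x34, slot 10 ⇒ 0x42007 (P1/RW1/US1/PS0)
  lvl1: tbl 0x42, slot 9 ⇒ 0x43007 (P1/RW1/US1/PS0)
  lvl2: tbl 0x43, slot 0 ⇒ 0x71002 (P0/RW1/US0/PS0)
  ⇒ fault: PAGE_NOT_PRESENT  — 3 lookups
#2 VA=0x742C00030 (w,user):
  lvl0: tbl 0x34, slot 29 ⇒ 0x45007 (P1/RW1/US1/PS0)
  lvl1: tbl 0x45, slot 22 ⇒ 0x49087 (P1/RW1/US1/PS1)
  ✓ 0x49030 (huge @L1)  — 2 lookups

Entries read for #0: 3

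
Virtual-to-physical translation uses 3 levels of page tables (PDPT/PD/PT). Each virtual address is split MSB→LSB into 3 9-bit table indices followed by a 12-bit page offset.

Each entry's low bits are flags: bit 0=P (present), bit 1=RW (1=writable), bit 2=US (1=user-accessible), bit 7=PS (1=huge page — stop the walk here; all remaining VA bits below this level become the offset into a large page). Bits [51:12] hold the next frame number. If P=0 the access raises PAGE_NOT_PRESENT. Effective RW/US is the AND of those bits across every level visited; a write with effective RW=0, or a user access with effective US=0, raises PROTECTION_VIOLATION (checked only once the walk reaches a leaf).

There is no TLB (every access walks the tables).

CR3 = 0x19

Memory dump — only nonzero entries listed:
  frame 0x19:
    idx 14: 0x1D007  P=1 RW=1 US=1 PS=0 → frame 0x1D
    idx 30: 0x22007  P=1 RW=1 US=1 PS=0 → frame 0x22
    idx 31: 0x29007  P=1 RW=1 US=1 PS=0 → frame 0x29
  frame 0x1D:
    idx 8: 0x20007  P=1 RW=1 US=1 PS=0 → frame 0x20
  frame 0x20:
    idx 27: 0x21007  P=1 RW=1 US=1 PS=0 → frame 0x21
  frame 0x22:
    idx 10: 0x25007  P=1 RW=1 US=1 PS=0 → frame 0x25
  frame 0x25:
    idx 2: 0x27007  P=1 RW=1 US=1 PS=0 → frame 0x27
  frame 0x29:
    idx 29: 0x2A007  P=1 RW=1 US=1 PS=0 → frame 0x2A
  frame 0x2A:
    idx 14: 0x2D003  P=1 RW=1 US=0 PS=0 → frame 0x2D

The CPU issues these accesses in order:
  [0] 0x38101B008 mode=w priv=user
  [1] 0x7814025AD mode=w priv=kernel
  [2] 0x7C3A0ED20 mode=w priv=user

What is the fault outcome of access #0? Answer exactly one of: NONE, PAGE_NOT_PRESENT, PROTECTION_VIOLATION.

Walk each access:
#0 VA=0x38101B008 (w,user):
  lvl0: tbl 0x19, slot 14 ⇒ 0x1D007 (P1/RW1/US1/PS0)
  lvl1: tbl 0x1D, slot 8 ⇒ 0x20007 (P1/RW1/US1/PS0)
  lvl2: tbl 0x20, slot 27 ⇒ 0x21007 (P1/RW1/US1/PS0)
  ⇒ phys 0x21008  [3 reads]
#1 VA=0x7814025AD (w,kernel):
  lvl0: tbl 0x19, slot 30 ⇒ 0x22007 (P1/RW1/US1/PS0)
  lvl1: tbl 0x22, slot 10 ⇒ 0x25007 (P1/RW1/US1/PS0)
  lvl2: tbl 0x25, slot 2 ⇒ 0x27007 (P1/RW1/US1/PS0)
  ⇒ phys 0x275AD  [3 reads]
#2 VA=0x7C3A0ED20 (w,user):
  lvl0: tbl 0x19, slot 31 ⇒ 0x29007 (P1/RW1/US1/PS0)
  lvl1: tbl 0x29, slot 29 ⇒ 0x2A007 (P1/RW1/US1/PS0)
  lvl2: tbl 0x2A, slot 14 ⇒ 0x2D003 (P1/RW1/US0/PS0)
  ⇒ fault: PROTECTION_VIOLATION  — 3 lookups

Access #0 fault: NONE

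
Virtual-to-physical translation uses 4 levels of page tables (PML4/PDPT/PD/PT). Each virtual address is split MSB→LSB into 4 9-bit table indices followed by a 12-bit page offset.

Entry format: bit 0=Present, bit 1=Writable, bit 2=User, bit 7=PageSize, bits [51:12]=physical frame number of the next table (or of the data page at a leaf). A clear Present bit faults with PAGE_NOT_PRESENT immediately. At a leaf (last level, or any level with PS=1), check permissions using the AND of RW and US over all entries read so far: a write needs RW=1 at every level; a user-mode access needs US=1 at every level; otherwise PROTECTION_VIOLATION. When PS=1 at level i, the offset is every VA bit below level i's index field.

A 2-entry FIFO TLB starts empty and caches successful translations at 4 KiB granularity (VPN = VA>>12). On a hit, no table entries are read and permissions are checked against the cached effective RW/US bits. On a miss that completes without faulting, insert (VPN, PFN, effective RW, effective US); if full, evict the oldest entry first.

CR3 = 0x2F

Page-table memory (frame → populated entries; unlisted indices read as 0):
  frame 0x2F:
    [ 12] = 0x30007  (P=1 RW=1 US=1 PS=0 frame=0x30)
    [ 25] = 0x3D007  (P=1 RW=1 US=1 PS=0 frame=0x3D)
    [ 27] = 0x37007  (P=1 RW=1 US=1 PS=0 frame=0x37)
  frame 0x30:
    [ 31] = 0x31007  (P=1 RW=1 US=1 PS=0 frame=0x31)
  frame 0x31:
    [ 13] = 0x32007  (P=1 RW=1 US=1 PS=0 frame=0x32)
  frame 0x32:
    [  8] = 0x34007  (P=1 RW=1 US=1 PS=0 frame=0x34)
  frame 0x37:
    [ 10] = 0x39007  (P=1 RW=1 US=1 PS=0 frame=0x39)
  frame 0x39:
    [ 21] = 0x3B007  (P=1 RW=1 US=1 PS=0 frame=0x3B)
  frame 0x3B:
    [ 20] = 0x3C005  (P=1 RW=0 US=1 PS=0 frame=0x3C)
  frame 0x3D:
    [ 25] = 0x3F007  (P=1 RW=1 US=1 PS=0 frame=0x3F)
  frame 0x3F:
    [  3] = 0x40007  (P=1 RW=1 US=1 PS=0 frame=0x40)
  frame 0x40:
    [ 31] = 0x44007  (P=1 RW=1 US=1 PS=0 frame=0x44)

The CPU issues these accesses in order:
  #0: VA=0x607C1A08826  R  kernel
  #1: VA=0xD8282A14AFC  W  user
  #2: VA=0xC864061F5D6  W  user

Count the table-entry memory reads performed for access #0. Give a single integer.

Walk each access:
#0 VA=0x607C1A08826 (r,kernel):
  L0 @0x2F[12] → 0x30007  P=1,RW=1,US=1,PS=0
  L1 @0x30[31] → 0x31007  P=1,RW=1,US=1,PS=0
  L2 @0x31[13] → 0x32007  P=1,RW=1,US=1,PS=0
  L3 @0x32[8] → 0x34007  P=1,RW=1,US=1,PS=0
  ✓ 0x34826  — 4 lookups
#1 VA=0xD8282A14AFC (w,user):
  L0 @0x2F[27] → 0x37007  P=1,RW=1,US=1,PS=0
  L1 @0x37[10] → 0x39007  P=1,RW=1,US=1,PS=0
  L2 @0x39[21] → 0x3B007  P=1,RW=1,US=1,PS=0
  L3 @0x3B[20] → 0x3C005  P=1,RW=0,US=1,PS=0
  → PROTECTION_VIOLATION  (4 entries read)
#2 VA=0xC864061F5D6 (w,user):
  L0 @0x2F[25] → 0x3D007  P=1,RW=1,US=1,PS=0
  L1 @0x3D[25] → 0x3F007  P=1,RW=1,US=1,PS=0
  L2 @0x3F[3] → 0x40007  P=1,RW=1,US=1,PS=0
  L3 @0x40[31] → 0x44007  P=1,RW=1,US=1,PS=0
  ✓ 0x445D6  — 4 lookups

Entries read for #0: 4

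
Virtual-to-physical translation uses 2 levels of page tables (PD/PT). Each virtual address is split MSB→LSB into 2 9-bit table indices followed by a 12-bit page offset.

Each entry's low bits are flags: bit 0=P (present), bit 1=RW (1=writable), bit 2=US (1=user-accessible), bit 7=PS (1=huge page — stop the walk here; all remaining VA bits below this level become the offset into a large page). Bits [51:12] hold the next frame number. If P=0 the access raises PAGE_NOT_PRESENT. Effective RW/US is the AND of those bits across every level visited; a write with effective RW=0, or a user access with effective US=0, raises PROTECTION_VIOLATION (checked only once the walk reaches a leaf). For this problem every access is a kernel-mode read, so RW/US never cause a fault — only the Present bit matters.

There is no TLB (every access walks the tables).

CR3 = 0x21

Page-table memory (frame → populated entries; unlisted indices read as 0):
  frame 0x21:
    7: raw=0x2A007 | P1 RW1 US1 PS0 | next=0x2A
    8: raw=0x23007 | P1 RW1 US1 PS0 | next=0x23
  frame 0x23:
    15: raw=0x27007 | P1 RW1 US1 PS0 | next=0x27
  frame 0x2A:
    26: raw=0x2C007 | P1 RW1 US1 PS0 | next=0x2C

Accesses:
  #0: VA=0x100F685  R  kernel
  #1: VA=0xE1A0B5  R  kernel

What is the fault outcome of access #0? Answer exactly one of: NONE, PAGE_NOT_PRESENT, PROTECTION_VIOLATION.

Walk each access:
#0 VA=0x100F685 (r,kernel):
  L0 @0x21[8] → 0x23007  P=1,RW=1,US=1,PS=0
  L1 @0x23[15] → 0x27007  P=1,RW=1,US=1,PS=0
  → PA=0x27685  (2 entries read)
#1 VA=0xE1A0B5 (r,kernel):
  L0 @0x21[7] → 0x2A007  P=1,RW=1,US=1,PS=0
  L1 @0x2A[26] → 0x2C007  P=1,RW=1,US=1,PS=0
  → PA=0x2C0B5  (2 entries read)

Access #0 fault: NONE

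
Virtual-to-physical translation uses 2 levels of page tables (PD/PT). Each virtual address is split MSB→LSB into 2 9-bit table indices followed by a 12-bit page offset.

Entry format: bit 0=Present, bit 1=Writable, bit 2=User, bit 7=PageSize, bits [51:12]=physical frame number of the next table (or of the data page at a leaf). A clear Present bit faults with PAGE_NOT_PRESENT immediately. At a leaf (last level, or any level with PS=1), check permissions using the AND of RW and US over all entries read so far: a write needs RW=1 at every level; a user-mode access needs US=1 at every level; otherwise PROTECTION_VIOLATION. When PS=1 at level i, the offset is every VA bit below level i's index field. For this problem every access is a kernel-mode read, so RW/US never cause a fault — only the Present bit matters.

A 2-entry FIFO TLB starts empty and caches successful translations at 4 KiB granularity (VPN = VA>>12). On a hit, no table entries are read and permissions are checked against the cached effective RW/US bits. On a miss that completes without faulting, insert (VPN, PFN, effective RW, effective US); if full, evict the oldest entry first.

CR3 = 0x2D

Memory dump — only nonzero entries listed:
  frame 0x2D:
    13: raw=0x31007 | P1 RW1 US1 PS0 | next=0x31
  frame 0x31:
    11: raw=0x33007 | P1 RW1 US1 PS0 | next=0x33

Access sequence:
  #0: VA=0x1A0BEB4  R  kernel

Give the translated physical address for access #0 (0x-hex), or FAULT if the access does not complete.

Trace:
#0 VA=0x1A0BEB4 (r,kernel):
  lvl0: tbl 0x2D, slot 13 ⇒ 0x31007 (P1/RW1/US1/PS0)
  lvl1: tbl 0x31, slot 11 ⇒ 0x33007 (P1/RW1/US1/PS0)
  ⇒ phys 0x33EB4  [2 reads]

Access #0 PA: 0x33EB4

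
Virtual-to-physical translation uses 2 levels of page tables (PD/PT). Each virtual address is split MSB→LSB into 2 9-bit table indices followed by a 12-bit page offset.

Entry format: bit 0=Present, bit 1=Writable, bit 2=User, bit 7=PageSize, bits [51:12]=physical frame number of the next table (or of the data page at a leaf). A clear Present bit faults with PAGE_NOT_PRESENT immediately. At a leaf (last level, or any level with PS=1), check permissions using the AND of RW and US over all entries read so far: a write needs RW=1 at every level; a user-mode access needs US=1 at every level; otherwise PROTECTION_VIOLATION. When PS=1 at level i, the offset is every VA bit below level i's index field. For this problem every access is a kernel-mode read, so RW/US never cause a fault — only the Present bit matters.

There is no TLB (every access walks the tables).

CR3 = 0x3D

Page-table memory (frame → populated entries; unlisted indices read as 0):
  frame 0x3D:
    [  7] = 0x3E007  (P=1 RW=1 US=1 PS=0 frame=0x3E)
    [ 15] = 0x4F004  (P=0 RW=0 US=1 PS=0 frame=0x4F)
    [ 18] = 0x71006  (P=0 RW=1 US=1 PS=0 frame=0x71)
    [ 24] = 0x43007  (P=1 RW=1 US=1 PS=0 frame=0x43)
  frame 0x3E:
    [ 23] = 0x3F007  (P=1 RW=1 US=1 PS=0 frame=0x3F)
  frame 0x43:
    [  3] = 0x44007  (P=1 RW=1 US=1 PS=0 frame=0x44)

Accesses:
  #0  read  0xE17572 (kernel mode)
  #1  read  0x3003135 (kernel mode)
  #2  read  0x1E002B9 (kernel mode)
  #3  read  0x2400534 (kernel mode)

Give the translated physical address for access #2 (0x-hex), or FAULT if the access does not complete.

Walk each access:
#0 VA=0xE17572 (r,kernel):
  L0: frame=0x3D idx=7 entry=0x3E007 [P=1 RW=1 US=1 PS=0]
  L1: frame=0x3E idx=23 entry=0x3F007 [P=1 RW=1 US=1 PS=0]
  → PA=0x3F572  (2 entries read)
#1 VA=0x3003135 (r,kernel):
  L0: frame=0x3D idx=24 entry=0x43007 [P=1 RW=1 US=1 PS=0]
  L1: frame=0x43 idx=3 entry=0x44007 [P=1 RW=1 US=1 PS=0]
  → PA=0x44135  (2 entries read)
#2 VA=0x1E002B9 (r,kernel):
  L0: frame=0x3D idx=15 entry=0x4F004 [P=0 RW=0 US=1 PS=0]
  ✗ PAGE_NOT_PRESENT  [1 reads]
#3 VA=0x2400534 (r,kernel):
  L0: frame=0x3D idx=18 entry=0x71006 [P=0 RW=1 US=1 PS=0]
  ✗ PAGE_NOT_PRESENT  [1 reads]

Access #2 PA: FAULT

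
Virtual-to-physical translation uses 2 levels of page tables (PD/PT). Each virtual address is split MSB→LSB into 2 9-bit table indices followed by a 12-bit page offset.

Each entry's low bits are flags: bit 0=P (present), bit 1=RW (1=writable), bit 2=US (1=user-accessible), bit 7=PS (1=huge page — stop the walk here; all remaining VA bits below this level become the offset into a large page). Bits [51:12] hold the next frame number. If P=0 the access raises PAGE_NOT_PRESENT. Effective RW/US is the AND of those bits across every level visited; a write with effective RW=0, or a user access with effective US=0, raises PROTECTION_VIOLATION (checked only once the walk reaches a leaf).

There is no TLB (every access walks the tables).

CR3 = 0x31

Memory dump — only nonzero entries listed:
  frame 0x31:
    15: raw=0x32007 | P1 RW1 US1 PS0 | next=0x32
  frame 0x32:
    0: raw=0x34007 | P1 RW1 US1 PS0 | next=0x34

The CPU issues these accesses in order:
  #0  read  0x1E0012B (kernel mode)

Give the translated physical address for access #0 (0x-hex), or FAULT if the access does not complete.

Walk each access:
#0 VA=0x1E0012B (r,kernel):
  [0] read 0x31 idx=15: raw=0x32007 flags P=1 W=1 U=1 S=0
  [1] read 0x32 idx=0: raw=0x34007 flags P=1 W=1 U=1 S=0
  → PA=0x3412B  (2 entries read)

Access #0 PA: 0x3412B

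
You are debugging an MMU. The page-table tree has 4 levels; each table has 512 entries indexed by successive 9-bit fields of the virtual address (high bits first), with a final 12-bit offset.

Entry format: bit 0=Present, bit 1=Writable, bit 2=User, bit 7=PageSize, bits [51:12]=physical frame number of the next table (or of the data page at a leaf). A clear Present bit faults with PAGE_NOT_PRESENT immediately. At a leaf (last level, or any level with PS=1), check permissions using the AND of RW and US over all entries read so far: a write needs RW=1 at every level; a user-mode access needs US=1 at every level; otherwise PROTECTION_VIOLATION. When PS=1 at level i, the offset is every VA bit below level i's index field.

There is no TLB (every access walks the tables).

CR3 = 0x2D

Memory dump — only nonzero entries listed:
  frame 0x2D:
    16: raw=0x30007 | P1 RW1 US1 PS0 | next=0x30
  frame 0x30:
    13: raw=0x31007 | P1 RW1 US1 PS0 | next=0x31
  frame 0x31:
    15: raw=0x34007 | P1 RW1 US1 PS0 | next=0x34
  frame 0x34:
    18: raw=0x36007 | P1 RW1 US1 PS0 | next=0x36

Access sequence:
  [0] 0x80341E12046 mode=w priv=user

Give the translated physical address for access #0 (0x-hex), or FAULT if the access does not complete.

Walk each access:
#0 VA=0x80341E12046 (w,user):
  [0] read 0x2D idx=16: raw=0x30007 flags P=1 W=1 U=1 S=0
  [1] read 0x30 idx=13: raw=0x31007 flags P=1 W=1 U=1 S=0
  [2] read 0x31 idx=15: raw=0x34007 flags P=1 W=1 U=1 S=0
  [3] read 0x34 idx=18: raw=0x36007 flags P=1 W=1 U=1 S=0
  → PA=0x36046  (4 entries read)

Access #0 PA: 0x36046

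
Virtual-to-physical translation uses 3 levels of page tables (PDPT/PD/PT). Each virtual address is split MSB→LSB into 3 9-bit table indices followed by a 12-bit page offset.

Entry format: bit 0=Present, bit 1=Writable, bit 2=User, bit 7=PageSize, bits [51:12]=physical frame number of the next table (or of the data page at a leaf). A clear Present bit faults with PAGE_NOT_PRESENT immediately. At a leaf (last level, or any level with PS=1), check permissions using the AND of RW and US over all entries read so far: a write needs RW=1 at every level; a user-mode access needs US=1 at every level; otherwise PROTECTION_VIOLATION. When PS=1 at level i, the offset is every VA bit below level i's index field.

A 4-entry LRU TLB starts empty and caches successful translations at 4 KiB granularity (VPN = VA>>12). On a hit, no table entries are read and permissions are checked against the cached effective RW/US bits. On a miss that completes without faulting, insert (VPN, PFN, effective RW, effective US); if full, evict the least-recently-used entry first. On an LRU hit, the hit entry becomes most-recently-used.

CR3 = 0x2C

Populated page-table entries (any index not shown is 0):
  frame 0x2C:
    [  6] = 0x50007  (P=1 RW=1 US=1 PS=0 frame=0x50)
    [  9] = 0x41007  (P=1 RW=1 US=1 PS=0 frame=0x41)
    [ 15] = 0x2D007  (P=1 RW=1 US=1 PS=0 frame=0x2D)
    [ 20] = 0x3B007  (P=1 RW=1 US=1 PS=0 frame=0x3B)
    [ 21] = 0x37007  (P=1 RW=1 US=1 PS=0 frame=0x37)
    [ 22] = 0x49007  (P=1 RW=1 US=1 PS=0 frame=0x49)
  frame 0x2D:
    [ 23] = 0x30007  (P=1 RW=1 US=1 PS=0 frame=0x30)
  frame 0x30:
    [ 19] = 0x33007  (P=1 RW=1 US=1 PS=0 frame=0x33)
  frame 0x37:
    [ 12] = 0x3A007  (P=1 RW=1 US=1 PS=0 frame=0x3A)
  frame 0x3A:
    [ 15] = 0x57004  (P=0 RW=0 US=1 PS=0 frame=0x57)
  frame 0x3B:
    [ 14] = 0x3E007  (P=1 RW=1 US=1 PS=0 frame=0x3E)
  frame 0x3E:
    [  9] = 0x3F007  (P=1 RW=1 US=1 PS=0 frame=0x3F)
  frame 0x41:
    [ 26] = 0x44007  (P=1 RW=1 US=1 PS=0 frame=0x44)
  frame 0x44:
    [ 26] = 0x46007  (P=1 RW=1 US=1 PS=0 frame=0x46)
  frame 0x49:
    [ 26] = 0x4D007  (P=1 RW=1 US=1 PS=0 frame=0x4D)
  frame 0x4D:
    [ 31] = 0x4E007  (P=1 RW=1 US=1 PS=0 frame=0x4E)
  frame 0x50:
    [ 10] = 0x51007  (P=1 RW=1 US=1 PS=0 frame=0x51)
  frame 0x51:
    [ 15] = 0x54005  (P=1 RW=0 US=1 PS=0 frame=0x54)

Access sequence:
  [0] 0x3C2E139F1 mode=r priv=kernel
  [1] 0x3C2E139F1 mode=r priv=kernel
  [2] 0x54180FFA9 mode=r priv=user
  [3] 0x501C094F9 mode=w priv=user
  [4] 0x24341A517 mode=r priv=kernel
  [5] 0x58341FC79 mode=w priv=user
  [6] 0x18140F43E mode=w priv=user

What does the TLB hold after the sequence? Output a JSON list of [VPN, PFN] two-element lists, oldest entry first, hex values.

Walk each access:
#0 VA=0x3C2E139F1 (r,kernel):
  lvl0: tbl 0x2C, slot 15 ⇒ 0x2D007 (P1/RW1/US1/PS0)
  lvl1: tbl 0x2D, slot 23 ⇒ 0x30007 (P1/RW1/US1/PS0)
  lvl2: tbl 0x30, slot 19 ⇒ 0x33007 (P1/RW1/US1/PS0)
  ⇒ phys 0x339F1  [3 reads]
#1 VA=0x3C2E139F1 (r,kernel):
  TLB hit vpn=0x3C2E13 → PA=0x339F1
#2 VA=0x54180FFA9 (r,user):
  lvl0: tbl 0x2C, slot 21 ⇒ 0x37007 (P1/RW1/US1/PS0)
  lvl1: tbl 0x37, slot 12 ⇒ 0x3A007 (P1/RW1/US1/PS0)
  lvl2: tbl 0x3A, slot 15 ⇒ 0x57004 (P0/RW0/US1/PS0)
  ⇒ fault: PAGE_NOT_PRESENT  — 3 lookups
#3 VA=0x501C094F9 (w,user):
  lvl0: tbl 0x2C, slot 20 ⇒ 0x3B007 (P1/RW1/US1/PS0)
  lvl1: tbl 0x3B, slot 14 ⇒ 0x3E007 (P1/RW1/US1/PS0)
  lvl2: tbl 0x3E, slot 9 ⇒ 0x3F007 (P1/RW1/US1/PS0)
  ⇒ phys 0x3F4F9  [3 reads]
#4 VA=0x24341A517 (r,kernel):
  lvl0: tbl 0x2C, slot 9 ⇒ 0x41007 (P1/RW1/US1/PS0)
  lvl1: tbl 0x41, slot 26 ⇒ 0x44007 (P1/RW1/US1/PS0)
  lvl2: tbl 0x44, slot 26 ⇒ 0x46007 (P1/RW1/US1/PS0)
  ⇒ phys 0x46517  [3 reads]
#5 VA=0x58341FC79 (w,user):
  lvl0: tbl 0x2C, slot 22 ⇒ 0x49007 (P1/RW1/US1/PS0)
  lvl1: tbl 0x49, slot 26 ⇒ 0x4D007 (P1/RW1/US1/PS0)
  lvl2: tbl 0x4D, slot 31 ⇒ 0x4E007 (P1/RW1/US1/PS0)
  ⇒ phys 0x4EC79  [3 reads]
#6 VA=0x18140F43E (w,user):
  lvl0: tbl 0x2C, slot 6 ⇒ 0x50007 (P1/RW1/US1/PS0)
  lvl1: tbl 0x50, slot 10 ⇒ 0x51007 (P1/RW1/US1/PS0)
  lvl2: tbl 0x51, slot 15 ⇒ 0x54005 (P1/RW0/US1/PS0)
  ⇒ fault: PROTECTION_VIOLATION  — 3 lookups

TLB: [["0x3C2E13", "0x33"], ["0x501C09", "0x3F"], ["0x24341A", "0x46"], ["0x58341F", "0x4E"]]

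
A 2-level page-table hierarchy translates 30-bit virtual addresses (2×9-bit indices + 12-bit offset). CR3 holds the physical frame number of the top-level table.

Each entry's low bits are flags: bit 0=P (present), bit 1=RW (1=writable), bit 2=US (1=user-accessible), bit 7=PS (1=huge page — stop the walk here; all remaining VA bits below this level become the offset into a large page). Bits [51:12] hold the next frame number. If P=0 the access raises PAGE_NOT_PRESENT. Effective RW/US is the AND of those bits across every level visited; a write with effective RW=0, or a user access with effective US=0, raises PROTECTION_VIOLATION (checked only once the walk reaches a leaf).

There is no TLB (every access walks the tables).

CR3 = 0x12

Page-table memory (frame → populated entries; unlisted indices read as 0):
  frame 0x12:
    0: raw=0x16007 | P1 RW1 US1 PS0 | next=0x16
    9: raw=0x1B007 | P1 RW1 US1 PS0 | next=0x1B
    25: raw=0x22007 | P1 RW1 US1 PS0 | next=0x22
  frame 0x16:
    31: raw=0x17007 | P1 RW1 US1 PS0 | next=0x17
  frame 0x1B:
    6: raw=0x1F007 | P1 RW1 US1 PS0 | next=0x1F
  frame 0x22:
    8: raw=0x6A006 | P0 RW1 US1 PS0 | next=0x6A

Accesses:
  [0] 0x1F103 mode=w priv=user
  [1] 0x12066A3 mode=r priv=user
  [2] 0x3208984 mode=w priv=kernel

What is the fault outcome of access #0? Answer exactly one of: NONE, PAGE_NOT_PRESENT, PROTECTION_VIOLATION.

Per-access translation:
#0 VA=0x1F103 (w,user):
  [0] read 0x12 idx=0: raw=0x16007 flags P=1 W=1 U=1 S=0
  [1] read 0x16 idx=31: raw=0x17007 flags P=1 W=1 U=1 S=0
  ⇒ phys 0x17103  [2 reads]
#1 VA=0x12066A3 (r,user):
  [0] read 0x12 idx=9: raw=0x1B007 flags P=1 W=1 U=1 S=0
  [1] read 0x1B idx=6: raw=0x1F007 flags P=1 W=1 U=1 S=0
  ⇒ phys 0x1F6A3  [2 reads]
#2 VA=0x3208984 (w,kernel):
  [0] read 0x12 idx=25: raw=0x22007 flags P=1 W=1 U=1 S=0
  [1] read 0x22 idx=8: raw=0x6A006 flags P=0 W=1 U=1 S=0
  → PAGE_NOT_PRESENT  (2 entries read)

Access #0 fault: NONE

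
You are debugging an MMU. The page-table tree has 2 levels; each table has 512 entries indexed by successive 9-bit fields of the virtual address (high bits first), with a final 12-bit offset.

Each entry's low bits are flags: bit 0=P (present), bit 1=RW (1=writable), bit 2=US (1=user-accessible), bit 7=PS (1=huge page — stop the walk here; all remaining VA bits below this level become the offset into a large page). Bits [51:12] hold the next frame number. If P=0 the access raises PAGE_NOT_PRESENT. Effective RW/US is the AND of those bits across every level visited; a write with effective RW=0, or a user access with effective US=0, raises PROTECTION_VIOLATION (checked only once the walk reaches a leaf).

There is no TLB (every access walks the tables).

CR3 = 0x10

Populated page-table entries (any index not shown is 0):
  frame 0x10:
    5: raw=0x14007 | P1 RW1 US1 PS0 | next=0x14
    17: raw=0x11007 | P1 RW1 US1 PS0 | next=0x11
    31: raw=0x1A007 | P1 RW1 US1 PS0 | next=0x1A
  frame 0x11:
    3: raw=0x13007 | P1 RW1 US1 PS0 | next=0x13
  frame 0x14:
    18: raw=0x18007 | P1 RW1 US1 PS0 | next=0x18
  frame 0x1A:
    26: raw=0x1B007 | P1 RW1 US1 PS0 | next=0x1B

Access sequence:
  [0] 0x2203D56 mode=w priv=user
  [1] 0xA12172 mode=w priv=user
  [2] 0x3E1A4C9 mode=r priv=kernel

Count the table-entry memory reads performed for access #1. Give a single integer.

Walk each access:
#0 VA=0x2203D56 (w,user):
  L0 @0x10[17] → 0x11007  P=1,RW=1,US=1,PS=0
  L1 @0x11[3] → 0x13007  P=1,RW=1,US=1,PS=0
  ✓ 0x13D56  — 2 lookups
#1 VA=0xA12172 (w,user):
  L0 @0x10[5] → 0x14007  P=1,RW=1,US=1,PS=0
  L1 @0x14[18] → 0x18007  P=1,RW=1,US=1,PS=0
  ✓ 0x18172  — 2 lookups
#2 VA=0x3E1A4C9 (r,kernel):
  L0 @0x10[31] → 0x1A007  P=1,RW=1,US=1,PS=0
  L1 @0x1A[26] → 0x1B007  P=1,RW=1,US=1,PS=0
  ✓ 0x1B4C9  — 2 lookups

Entries read for #1: 2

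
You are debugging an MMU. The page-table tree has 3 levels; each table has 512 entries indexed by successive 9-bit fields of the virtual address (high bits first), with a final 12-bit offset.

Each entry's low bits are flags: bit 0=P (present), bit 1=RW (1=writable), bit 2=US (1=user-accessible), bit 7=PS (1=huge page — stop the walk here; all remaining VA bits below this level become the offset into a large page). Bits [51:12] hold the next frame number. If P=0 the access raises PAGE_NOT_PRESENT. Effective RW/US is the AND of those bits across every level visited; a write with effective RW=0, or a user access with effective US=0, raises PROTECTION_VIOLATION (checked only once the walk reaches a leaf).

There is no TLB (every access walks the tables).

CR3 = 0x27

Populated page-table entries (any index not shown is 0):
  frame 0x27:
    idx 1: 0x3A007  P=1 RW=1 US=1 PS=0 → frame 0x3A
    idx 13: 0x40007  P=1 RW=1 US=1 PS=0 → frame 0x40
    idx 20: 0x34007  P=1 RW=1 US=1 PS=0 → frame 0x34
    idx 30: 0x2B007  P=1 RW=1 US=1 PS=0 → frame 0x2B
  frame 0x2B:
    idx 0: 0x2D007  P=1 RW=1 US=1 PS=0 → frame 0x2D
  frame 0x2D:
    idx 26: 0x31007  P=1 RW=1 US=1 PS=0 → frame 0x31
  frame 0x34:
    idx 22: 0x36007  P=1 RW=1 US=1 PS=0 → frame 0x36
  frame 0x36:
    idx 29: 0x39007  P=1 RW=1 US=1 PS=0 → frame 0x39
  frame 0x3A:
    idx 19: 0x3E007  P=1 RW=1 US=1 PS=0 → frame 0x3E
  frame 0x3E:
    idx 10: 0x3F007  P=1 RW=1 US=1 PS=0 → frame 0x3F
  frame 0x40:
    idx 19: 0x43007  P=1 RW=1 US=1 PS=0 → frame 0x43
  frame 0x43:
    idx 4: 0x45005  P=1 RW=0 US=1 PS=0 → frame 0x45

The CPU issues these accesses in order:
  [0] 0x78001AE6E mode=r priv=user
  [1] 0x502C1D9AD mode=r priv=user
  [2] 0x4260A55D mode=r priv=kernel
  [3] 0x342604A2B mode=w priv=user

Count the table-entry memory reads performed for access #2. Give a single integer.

Per-access translation:
#0 VA=0x78001AE6E (r,user):
  L0: frame=0x27 idx=30 entry=0x2B007 [P=1 RW=1 US=1 PS=0]
  L1: frame=0x2B idx=0 entry=0x2D007 [P=1 RW=1 US=1 PS=0]
  L2: frame=0x2D idx=26 entry=0x31007 [P=1 RW=1 US=1 PS=0]
  ✓ 0x31E6E  — 3 lookups
#1 VA=0x502C1D9AD (r,user):
  L0: frame=0x27 idx=20 entry=0x34007 [P=1 RW=1 US=1 PS=0]
  L1: frame=0x34 idx=22 entry=0x36007 [P=1 RW=1 US=1 PS=0]
  L2: frame=0x36 idx=29 entry=0x39007 [P=1 RW=1 US=1 PS=0]
  ✓ 0x399AD  — 3 lookups
#2 VA=0x4260A55D (r,kernel):
  L0: frame=0x27 idx=1 entry=0x3A007 [P=1 RW=1 US=1 PS=0]
  L1: frame=0x3A idx=19 entry=0x3E007 [P=1 RW=1 US=1 PS=0]
  L2: frame=0x3E idx=10 entry=0x3F007 [P=1 RW=1 US=1 PS=0]
  ✓ 0x3F55D  — 3 lookups
#3 VA=0x342604A2B (w,user):
  L0: frame=0x27 idx=13 entry=0x40007 [P=1 RW=1 US=1 PS=0]
  L1: frame=0x40 idx=19 entry=0x43007 [P=1 RW=1 US=1 PS=0]
  L2: frame=0x43 idx=4 entry=0x45005 [P=1 RW=0 US=1 PS=0]
  ⇒ fault: PROTECTION_VIOLATION  — 3 lookups

Entries read for #2: 3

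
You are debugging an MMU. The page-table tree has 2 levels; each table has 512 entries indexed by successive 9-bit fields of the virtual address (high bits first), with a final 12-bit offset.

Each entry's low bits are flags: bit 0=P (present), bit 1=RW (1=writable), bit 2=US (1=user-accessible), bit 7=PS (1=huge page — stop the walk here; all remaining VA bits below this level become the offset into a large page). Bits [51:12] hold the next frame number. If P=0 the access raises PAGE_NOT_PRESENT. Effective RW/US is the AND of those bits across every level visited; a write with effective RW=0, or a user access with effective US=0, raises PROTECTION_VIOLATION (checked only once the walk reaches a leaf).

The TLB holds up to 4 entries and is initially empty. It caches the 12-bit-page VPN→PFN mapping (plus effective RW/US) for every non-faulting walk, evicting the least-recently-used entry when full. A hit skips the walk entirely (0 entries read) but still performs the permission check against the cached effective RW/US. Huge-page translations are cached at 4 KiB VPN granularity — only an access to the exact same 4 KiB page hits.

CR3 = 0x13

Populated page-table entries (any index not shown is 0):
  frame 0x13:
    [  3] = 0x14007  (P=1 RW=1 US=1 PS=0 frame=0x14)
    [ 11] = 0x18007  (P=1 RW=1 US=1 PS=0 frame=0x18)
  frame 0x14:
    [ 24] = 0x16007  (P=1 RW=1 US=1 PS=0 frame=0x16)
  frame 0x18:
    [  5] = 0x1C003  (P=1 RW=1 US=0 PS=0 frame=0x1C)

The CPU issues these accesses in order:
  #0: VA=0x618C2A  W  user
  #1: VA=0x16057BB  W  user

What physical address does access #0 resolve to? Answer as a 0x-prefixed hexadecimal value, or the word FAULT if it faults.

Per-access translation:
#0 VA=0x618C2A (w,user):
  lvl0: tbl 0x13, slot 3 ⇒ 0x14007 (P1/RW1/US1/PS0)
  lvl1: tbl 0x14, slot 24 ⇒ 0x16007 (P1/RW1/US1/PS0)
  ✓ 0x16C2A  — 2 lookups
#1 VA=0x16057BB (w,user):
  lvl0: tbl 0x13, slot 11 ⇒ 0x18007 (P1/RW1/US1/PS0)
  lvl1: tbl 0x18, slot 5 ⇒ 0x1C003 (P1/RW1/US0/PS0)
  → PROTECTION_VIOLATION  (2 entries read)

Access #0 PA: 0x16C2A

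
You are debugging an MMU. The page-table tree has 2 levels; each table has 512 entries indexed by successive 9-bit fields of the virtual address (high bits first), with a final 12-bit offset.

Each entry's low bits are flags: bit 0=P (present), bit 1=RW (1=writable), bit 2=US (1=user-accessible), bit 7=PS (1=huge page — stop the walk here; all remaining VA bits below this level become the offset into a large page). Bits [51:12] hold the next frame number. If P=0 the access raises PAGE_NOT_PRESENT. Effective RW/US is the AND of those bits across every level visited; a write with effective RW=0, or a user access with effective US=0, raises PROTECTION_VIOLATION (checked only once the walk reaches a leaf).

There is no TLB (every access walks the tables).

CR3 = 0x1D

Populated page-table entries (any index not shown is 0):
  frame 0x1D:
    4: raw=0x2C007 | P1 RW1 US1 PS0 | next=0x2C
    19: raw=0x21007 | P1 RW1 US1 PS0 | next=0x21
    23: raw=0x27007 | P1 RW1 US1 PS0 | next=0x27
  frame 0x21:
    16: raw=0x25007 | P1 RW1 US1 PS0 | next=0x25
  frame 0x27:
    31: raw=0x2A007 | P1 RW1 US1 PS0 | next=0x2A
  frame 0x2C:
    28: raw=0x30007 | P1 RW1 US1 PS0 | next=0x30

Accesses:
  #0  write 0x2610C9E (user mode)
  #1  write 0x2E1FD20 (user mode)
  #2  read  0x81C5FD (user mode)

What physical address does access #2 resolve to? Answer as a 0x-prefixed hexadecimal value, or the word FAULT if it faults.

Trace:
#0 VA=0x2610C9E (w,user):
  L0: frame=0x1D idx=19 entry=0x21007 [P=1 RW=1 US=1 PS=0]
  L1: frame=0x21 idx=16 entry=0x25007 [P=1 RW=1 US=1 PS=0]
  → PA=0x25C9E  (2 entries read)
#1 VA=0x2E1FD20 (w,user):
  L0: frame=0x1D idx=23 entry=0x27007 [P=1 RW=1 US=1 PS=0]
  L1: frame=0x27 idx=31 entry=0x2A007 [P=1 RW=1 US=1 PS=0]
  → PA=0x2AD20  (2 entries read)
#2 VA=0x81C5FD (r,user):
  L0: frame=0x1D idx=4 entry=0x2C007 [P=1 RW=1 US=1 PS=0]
  L1: frame=0x2C idx=28 entry=0x30007 [P=1 RW=1 US=1 PS=0]
  → PA=0x305FD  (2 entries read)

Access #2 PA: 0x305FD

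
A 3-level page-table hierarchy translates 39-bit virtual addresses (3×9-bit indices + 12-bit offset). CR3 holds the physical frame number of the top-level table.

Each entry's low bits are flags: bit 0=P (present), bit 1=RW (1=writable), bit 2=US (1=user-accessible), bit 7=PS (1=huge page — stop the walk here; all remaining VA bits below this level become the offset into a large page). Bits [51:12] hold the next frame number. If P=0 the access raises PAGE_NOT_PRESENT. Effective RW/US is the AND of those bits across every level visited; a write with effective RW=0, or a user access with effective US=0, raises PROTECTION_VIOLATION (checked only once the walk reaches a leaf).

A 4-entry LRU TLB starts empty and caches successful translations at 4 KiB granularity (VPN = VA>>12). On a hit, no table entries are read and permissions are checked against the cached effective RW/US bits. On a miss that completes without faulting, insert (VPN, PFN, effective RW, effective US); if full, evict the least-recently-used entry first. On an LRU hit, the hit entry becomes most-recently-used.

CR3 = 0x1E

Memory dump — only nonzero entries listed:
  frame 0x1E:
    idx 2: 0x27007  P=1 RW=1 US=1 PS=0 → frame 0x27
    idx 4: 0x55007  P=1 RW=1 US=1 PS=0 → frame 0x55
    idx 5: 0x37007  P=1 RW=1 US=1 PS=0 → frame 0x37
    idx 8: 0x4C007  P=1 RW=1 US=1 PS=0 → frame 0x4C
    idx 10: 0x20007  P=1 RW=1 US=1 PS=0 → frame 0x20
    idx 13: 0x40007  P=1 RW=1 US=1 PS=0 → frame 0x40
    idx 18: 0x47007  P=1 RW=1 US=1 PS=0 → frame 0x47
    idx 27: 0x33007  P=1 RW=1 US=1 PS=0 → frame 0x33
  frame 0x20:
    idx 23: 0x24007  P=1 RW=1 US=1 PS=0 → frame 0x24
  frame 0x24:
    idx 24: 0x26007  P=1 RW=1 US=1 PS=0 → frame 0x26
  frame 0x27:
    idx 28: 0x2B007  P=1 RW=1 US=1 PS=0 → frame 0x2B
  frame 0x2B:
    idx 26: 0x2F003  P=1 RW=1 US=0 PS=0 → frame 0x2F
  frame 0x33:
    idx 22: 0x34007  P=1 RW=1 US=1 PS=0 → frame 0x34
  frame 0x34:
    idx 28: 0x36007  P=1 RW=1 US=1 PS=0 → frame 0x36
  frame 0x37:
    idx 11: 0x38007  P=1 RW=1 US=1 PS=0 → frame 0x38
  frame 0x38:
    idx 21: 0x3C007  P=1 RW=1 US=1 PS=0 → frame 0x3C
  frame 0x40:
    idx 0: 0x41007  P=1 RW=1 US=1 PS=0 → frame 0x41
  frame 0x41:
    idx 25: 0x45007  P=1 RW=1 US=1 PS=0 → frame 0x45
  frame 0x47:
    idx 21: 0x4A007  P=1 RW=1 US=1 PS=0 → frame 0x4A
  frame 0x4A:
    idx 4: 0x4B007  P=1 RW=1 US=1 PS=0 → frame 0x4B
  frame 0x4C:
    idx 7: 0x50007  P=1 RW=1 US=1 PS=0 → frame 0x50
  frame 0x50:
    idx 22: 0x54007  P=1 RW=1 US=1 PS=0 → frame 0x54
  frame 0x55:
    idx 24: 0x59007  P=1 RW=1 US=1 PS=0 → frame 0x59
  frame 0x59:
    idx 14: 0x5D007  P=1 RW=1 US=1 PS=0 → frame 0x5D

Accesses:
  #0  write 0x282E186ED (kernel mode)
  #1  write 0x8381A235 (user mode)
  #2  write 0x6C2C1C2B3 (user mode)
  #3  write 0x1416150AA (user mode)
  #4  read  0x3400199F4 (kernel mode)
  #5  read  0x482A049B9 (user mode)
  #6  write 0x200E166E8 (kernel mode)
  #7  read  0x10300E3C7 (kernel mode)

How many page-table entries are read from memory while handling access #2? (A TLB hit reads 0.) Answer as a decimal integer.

Walk each access:
#0 VA=0x282E186ED (w,kernel):
  [0] read 0x1E idx=10: raw=0x20007 flags P=1 W=1 U=1 S=0
  [1] read 0x20 idx=23: raw=0x24007 flags P=1 W=1 U=1 S=0
  [2] read 0x24 idx=24: raw=0x26007 flags P=1 W=1 U=1 S=0
  ✓ 0x266ED  — 3 lookups
#1 VA=0x8381A235 (w,user):
  [0] read 0x1E idx=2: raw=0x27007 flags P=1 W=1 U=1 S=0
  [1] read 0x27 idx=28: raw=0x2B007 flags P=1 W=1 U=1 S=0
  [2] read 0x2B idx=26: raw=0x2F003 flags P=1 W=1 U=0 S=0
  ✗ PROTECTION_VIOLATION  [3 reads]
#2 VA=0x6C2C1C2B3 (w,user):
  [0] read 0x1E idx=27: raw=0x33007 flags P=1 W=1 U=1 S=0
  [1] read 0x33 idx=22: raw=0x34007 flags P=1 W=1 U=1 S=0
  [2] read 0x34 idx=28: raw=0x36007 flags P=1 W=1 U=1 S=0
  ✓ 0x362B3  — 3 lookups
#3 VA=0x1416150AA (w,user):
  [0] read 0x1E idx=5: raw=0x37007 flags P=1 W=1 U=1 S=0
  [1] read 0x37 idx=11: raw=0x38007 flags P=1 W=1 U=1 S=0
  [2] read 0x38 idx=21: raw=0x3C007 flags P=1 W=1 U=1 S=0
  ✓ 0x3C0AA  — 3 lookups
#4 VA=0x3400199F4 (r,kernel):
  [0] read 0x1E idx=13: raw=0x40007 flags P=1 W=1 U=1 S=0
  [1] read 0x40 idx=0: raw=0x41007 flags P=1 W=1 U=1 S=0
  [2] read 0x41 idx=25: raw=0x45007 flags P=1 W=1 U=1 S=0
  ✓ 0x459F4  — 3 lookups
#5 VA=0x482A049B9 (r,user):
  [0] read 0x1E idx=18: raw=0x47007 flags P=1 W=1 U=1 S=0
  [1] read 0x47 idx=21: raw=0x4A007 flags P=1 W=1 U=1 S=0
  [2] read 0x4A idx=4: raw=0x4B007 flags P=1 W=1 U=1 S=0
  ✓ 0x4B9B9  — 3 lookups
#6 VA=0x200E166E8 (w,kernel):
  [0] read 0x1E idx=8: raw=0x4C007 flags P=1 W=1 U=1 S=0
  [1] read 0x4C idx=7: raw=0x50007 flags P=1 W=1 U=1 S=0
  [2] read 0x50 idx=22: raw=0x54007 flags P=1 W=1 U=1 S=0
  ✓ 0x546E8  — 3 lookups
#7 VA=0x10300E3C7 (r,kernel):
  [0] read 0x1E idx=4: raw=0x55007 flags P=1 W=1 U=1 S=0
  [1] read 0x55 idx=24: raw=0x59007 flags P=1 W=1 U=1 S=0
  [2] read 0x59 idx=14: raw=0x5D007 flags P=1 W=1 U=1 S=0
  ✓ 0x5D3C7  — 3 lookups

Entries read for #2: 3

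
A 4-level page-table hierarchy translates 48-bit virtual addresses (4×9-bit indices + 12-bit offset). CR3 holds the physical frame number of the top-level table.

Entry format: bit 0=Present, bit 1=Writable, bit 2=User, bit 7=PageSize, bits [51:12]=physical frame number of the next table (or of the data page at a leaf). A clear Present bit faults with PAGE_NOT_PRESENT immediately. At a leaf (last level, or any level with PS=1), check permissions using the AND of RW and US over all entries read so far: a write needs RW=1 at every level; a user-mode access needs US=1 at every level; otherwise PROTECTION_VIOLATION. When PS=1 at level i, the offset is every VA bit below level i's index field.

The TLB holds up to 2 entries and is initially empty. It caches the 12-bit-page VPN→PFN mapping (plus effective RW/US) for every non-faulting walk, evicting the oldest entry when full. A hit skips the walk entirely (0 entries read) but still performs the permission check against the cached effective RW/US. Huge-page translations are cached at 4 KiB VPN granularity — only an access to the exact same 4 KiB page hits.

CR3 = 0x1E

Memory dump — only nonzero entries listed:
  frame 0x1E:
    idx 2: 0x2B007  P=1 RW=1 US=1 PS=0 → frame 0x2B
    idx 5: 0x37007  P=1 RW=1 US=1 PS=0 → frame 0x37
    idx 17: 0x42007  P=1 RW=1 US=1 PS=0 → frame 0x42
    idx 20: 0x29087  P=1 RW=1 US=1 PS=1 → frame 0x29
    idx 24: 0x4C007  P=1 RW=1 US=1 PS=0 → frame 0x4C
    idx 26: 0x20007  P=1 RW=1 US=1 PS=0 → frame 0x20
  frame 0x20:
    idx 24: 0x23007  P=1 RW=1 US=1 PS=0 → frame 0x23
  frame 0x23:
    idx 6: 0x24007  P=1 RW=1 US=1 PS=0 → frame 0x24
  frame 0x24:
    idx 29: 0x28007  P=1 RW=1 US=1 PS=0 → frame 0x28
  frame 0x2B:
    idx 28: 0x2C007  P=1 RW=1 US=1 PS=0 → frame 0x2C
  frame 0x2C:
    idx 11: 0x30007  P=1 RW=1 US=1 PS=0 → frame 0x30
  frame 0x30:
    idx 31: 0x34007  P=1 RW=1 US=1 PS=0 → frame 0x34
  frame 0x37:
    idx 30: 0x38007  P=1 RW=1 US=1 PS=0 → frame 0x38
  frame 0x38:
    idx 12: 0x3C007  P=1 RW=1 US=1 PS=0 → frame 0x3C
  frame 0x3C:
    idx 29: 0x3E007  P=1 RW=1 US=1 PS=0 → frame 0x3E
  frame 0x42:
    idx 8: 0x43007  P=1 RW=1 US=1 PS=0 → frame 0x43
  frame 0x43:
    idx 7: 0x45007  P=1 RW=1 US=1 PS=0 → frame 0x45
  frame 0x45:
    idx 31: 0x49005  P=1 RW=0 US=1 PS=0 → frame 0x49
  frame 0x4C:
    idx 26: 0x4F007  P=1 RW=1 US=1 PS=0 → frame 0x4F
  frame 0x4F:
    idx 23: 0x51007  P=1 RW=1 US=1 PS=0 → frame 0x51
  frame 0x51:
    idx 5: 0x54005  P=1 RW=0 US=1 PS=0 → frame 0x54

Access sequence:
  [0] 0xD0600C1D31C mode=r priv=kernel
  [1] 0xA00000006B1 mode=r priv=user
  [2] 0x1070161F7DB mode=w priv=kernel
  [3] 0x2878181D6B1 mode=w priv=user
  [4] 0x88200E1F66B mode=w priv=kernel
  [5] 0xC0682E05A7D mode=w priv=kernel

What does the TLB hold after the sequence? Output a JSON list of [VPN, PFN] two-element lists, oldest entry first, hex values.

Walk each access:
#0 VA=0xD0600C1D31C (r,kernel):
  L0: frame=0x1E idx=26 entry=0x20007 [P=1 RW=1 US=1 PS=0]
  L1: frame=0x20 idx=24 entry=0x23007 [P=1 RW=1 US=1 PS=0]
  L2: frame=0x23 idx=6 entry=0x24007 [P=1 RW=1 US=1 PS=0]
  L3: frame=0x24 idx=29 entry=0x28007 [P=1 RW=1 US=1 PS=0]
  → PA=0x2831C  (4 entries read)
#1 VA=0xA00000006B1 (r,user):
  L0: frame=0x1E idx=20 entry=0x29087 [P=1 RW=1 US=1 PS=1]
  → PA=0x296B1 (huge @L0)  (1 entries read)
#2 VA=0x1070161F7DB (w,kernel):
  L0: frame=0x1E idx=2 entry=0x2B007 [P=1 RW=1 US=1 PS=0]
  L1: frame=0x2B idx=28 entry=0x2C007 [P=1 RW=1 US=1 PS=0]
  L2: frame=0x2C idx=11 entry=0x30007 [P=1 RW=1 US=1 PS=0]
  L3: frame=0x30 idx=31 entry=0x34007 [P=1 RW=1 US=1 PS=0]
  → PA=0x347DB  (4 entries read)
#3 VA=0x2878181D6B1 (w,user):
  L0: frame=0x1E idx=5 entry=0x37007 [P=1 RW=1 US=1 PS=0]
  L1: frame=0x37 idx=30 entry=0x38007 [P=1 RW=1 US=1 PS=0]
  L2: frame=0x38 idx=12 entry=0x3C007 [P=1 RW=1 US=1 PS=0]
  L3: frame=0x3C idx=29 entry=0x3E007 [P=1 RW=1 US=1 PS=0]
  → PA=0x3E6B1  (4 entries read)
#4 VA=0x88200E1F66B (w,kernel):
  L0: frame=0x1E idx=17 entry=0x42007 [P=1 RW=1 US=1 PS=0]
  L1: frame=0x42 idx=8 entry=0x43007 [P=1 RW=1 US=1 PS=0]
  L2: frame=0x43 idx=7 entry=0x45007 [P=1 RW=1 US=1 PS=0]
  L3: frame=0x45 idx=31 entry=0x49005 [P=1 RW=0 US=1 PS=0]
  ⇒ fault: PROTECTION_VIOLATION  — 4 lookups
#5 VA=0xC0682E05A7D (w,kernel):
  L0: frame=0x1E idx=24 entry=0x4C007 [P=1 RW=1 US=1 PS=0]
  L1: frame=0x4C idx=26 entry=0x4F007 [P=1 RW=1 US=1 PS=0]
  L2: frame=0x4F idx=23 entry=0x51007 [P=1 RW=1 US=1 PS=0]
  L3: frame=0x51 idx=5 entry=0x54005 [P=1 RW=0 US=1 PS=0]
  ⇒ fault: PROTECTION_VIOLATION  — 4 lookups

TLB: [["0x1070161F", "0x34"], ["0x2878181D", "0x3E"]]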